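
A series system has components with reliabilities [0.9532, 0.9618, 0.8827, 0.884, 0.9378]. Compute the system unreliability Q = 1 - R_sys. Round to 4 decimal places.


Components: [0.9532, 0.9618, 0.8827, 0.884, 0.9378]
After component 1: product = 0.9532
After component 2: product = 0.9168
After component 3: product = 0.8092
After component 4: product = 0.7154
After component 5: product = 0.6709
R_sys = 0.6709
Q = 1 - 0.6709 = 0.3291

0.3291


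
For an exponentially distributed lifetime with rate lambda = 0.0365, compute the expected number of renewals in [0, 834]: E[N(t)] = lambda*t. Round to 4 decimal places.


lambda = 0.0365
t = 834
E[N(t)] = lambda * t
E[N(t)] = 0.0365 * 834
E[N(t)] = 30.441

30.441


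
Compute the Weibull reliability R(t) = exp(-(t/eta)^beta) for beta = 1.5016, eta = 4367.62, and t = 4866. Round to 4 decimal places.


beta = 1.5016, eta = 4367.62, t = 4866
t/eta = 4866 / 4367.62 = 1.1141
(t/eta)^beta = 1.1141^1.5016 = 1.1762
R(t) = exp(-1.1762)
R(t) = 0.3085

0.3085


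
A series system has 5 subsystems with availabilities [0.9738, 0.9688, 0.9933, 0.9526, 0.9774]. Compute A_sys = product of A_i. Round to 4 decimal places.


Subsystems: [0.9738, 0.9688, 0.9933, 0.9526, 0.9774]
After subsystem 1 (A=0.9738): product = 0.9738
After subsystem 2 (A=0.9688): product = 0.9434
After subsystem 3 (A=0.9933): product = 0.9371
After subsystem 4 (A=0.9526): product = 0.8927
After subsystem 5 (A=0.9774): product = 0.8725
A_sys = 0.8725

0.8725


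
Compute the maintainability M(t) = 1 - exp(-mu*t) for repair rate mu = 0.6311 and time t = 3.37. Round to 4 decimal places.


mu = 0.6311, t = 3.37
mu * t = 0.6311 * 3.37 = 2.1268
exp(-2.1268) = 0.1192
M(t) = 1 - 0.1192
M(t) = 0.8808

0.8808


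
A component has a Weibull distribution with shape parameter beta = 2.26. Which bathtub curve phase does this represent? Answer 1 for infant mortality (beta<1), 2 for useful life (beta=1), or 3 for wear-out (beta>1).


beta = 2.26
Compare beta to 1:
beta < 1 => infant mortality (phase 1)
beta = 1 => useful life (phase 2)
beta > 1 => wear-out (phase 3)
Since beta = 2.26, this is wear-out (increasing failure rate)
Phase = 3

3


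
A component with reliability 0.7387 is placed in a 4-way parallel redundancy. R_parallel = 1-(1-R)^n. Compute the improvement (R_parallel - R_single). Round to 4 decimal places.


R_single = 0.7387, n = 4
1 - R_single = 0.2613
(1 - R_single)^n = 0.2613^4 = 0.0047
R_parallel = 1 - 0.0047 = 0.9953
Improvement = 0.9953 - 0.7387
Improvement = 0.2566

0.2566


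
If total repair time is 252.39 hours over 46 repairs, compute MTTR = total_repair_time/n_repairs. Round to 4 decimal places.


total_repair_time = 252.39
n_repairs = 46
MTTR = 252.39 / 46
MTTR = 5.4867

5.4867


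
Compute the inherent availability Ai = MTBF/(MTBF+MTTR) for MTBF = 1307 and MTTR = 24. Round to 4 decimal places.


MTBF = 1307
MTTR = 24
MTBF + MTTR = 1331
Ai = 1307 / 1331
Ai = 0.982

0.982


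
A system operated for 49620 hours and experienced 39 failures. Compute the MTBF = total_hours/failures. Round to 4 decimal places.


total_hours = 49620
failures = 39
MTBF = 49620 / 39
MTBF = 1272.3077

1272.3077


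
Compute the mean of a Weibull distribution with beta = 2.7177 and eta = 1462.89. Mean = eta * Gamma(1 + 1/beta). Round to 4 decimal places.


beta = 2.7177, eta = 1462.89
1/beta = 0.368
1 + 1/beta = 1.368
Gamma(1.368) = 0.8895
Mean = 1462.89 * 0.8895
Mean = 1301.2167

1301.2167


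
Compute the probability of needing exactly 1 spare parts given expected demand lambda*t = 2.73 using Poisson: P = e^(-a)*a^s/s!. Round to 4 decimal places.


a = 2.73, s = 1
e^(-a) = e^(-2.73) = 0.0652
a^s = 2.73^1 = 2.73
s! = 1
P = 0.0652 * 2.73 / 1
P = 0.178

0.178


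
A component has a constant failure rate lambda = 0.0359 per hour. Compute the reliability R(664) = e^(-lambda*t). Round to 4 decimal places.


lambda = 0.0359
t = 664
lambda * t = 23.8376
R(t) = e^(-23.8376)
R(t) = 0.0

0.0


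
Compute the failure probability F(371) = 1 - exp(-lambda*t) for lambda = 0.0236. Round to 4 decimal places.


lambda = 0.0236, t = 371
lambda * t = 8.7556
exp(-8.7556) = 0.0002
F(t) = 1 - 0.0002
F(t) = 0.9998

0.9998


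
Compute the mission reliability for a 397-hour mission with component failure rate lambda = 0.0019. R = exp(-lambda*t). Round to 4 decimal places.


lambda = 0.0019
mission_time = 397
lambda * t = 0.0019 * 397 = 0.7543
R = exp(-0.7543)
R = 0.4703

0.4703


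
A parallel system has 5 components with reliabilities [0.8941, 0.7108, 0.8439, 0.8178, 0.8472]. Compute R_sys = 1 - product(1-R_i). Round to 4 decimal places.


Components: [0.8941, 0.7108, 0.8439, 0.8178, 0.8472]
(1 - 0.8941) = 0.1059, running product = 0.1059
(1 - 0.7108) = 0.2892, running product = 0.0306
(1 - 0.8439) = 0.1561, running product = 0.0048
(1 - 0.8178) = 0.1822, running product = 0.0009
(1 - 0.8472) = 0.1528, running product = 0.0001
Product of (1-R_i) = 0.0001
R_sys = 1 - 0.0001 = 0.9999

0.9999


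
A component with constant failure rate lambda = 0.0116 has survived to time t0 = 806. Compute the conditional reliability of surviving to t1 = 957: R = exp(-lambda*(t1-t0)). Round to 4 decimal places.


lambda = 0.0116
t0 = 806, t1 = 957
t1 - t0 = 151
lambda * (t1-t0) = 0.0116 * 151 = 1.7516
R = exp(-1.7516)
R = 0.1735

0.1735


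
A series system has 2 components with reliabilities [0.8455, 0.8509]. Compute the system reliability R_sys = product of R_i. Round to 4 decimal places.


Components: [0.8455, 0.8509]
After component 1 (R=0.8455): product = 0.8455
After component 2 (R=0.8509): product = 0.7194
R_sys = 0.7194

0.7194


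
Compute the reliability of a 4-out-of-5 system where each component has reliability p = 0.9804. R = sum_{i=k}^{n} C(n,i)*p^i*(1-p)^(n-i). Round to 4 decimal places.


k = 4, n = 5, p = 0.9804
i=4: C(5,4)=5 * 0.9804^4 * 0.0196^1 = 0.0905
i=5: C(5,5)=1 * 0.9804^5 * 0.0196^0 = 0.9058
R = sum of terms = 0.9963

0.9963


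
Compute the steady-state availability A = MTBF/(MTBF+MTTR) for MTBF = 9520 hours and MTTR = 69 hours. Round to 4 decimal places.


MTBF = 9520
MTTR = 69
MTBF + MTTR = 9589
A = 9520 / 9589
A = 0.9928

0.9928


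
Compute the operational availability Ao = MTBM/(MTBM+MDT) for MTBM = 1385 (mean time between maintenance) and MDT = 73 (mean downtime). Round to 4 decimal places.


MTBM = 1385
MDT = 73
MTBM + MDT = 1458
Ao = 1385 / 1458
Ao = 0.9499

0.9499


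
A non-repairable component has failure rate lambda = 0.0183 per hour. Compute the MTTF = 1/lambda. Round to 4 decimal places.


lambda = 0.0183
MTTF = 1 / 0.0183
MTTF = 54.6448

54.6448


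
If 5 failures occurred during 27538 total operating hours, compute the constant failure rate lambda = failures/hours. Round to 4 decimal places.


failures = 5
total_hours = 27538
lambda = 5 / 27538
lambda = 0.0002

0.0002


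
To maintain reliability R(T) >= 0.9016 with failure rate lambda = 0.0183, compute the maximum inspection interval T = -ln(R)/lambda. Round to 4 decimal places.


R_target = 0.9016
lambda = 0.0183
-ln(0.9016) = 0.1036
T = 0.1036 / 0.0183
T = 5.6603

5.6603


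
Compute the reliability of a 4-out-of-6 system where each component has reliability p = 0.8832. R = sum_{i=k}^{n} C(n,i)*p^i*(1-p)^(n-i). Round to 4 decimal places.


k = 4, n = 6, p = 0.8832
i=4: C(6,4)=15 * 0.8832^4 * 0.1168^2 = 0.1245
i=5: C(6,5)=6 * 0.8832^5 * 0.1168^1 = 0.3766
i=6: C(6,6)=1 * 0.8832^6 * 0.1168^0 = 0.4746
R = sum of terms = 0.9757

0.9757


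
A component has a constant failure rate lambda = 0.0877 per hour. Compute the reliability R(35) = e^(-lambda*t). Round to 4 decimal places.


lambda = 0.0877
t = 35
lambda * t = 3.0695
R(t) = e^(-3.0695)
R(t) = 0.0464

0.0464


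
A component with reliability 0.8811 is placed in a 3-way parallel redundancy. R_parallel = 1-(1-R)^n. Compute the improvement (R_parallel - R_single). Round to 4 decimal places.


R_single = 0.8811, n = 3
1 - R_single = 0.1189
(1 - R_single)^n = 0.1189^3 = 0.0017
R_parallel = 1 - 0.0017 = 0.9983
Improvement = 0.9983 - 0.8811
Improvement = 0.1172

0.1172


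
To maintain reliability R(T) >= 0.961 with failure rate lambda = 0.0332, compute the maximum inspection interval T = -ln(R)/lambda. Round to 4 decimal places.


R_target = 0.961
lambda = 0.0332
-ln(0.961) = 0.0398
T = 0.0398 / 0.0332
T = 1.1982

1.1982


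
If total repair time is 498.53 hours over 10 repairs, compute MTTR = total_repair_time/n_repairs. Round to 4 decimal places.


total_repair_time = 498.53
n_repairs = 10
MTTR = 498.53 / 10
MTTR = 49.853

49.853


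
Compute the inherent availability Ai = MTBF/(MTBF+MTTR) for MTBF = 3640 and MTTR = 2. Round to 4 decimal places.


MTBF = 3640
MTTR = 2
MTBF + MTTR = 3642
Ai = 3640 / 3642
Ai = 0.9995

0.9995


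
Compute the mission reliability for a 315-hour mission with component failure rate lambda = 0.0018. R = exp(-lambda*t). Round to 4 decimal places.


lambda = 0.0018
mission_time = 315
lambda * t = 0.0018 * 315 = 0.567
R = exp(-0.567)
R = 0.5672

0.5672


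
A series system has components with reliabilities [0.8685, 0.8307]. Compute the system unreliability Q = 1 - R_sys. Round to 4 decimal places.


Components: [0.8685, 0.8307]
After component 1: product = 0.8685
After component 2: product = 0.7215
R_sys = 0.7215
Q = 1 - 0.7215 = 0.2785

0.2785


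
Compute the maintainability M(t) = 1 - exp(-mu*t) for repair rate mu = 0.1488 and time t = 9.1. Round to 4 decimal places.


mu = 0.1488, t = 9.1
mu * t = 0.1488 * 9.1 = 1.3541
exp(-1.3541) = 0.2582
M(t) = 1 - 0.2582
M(t) = 0.7418

0.7418


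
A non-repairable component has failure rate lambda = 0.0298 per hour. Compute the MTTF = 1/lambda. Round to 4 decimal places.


lambda = 0.0298
MTTF = 1 / 0.0298
MTTF = 33.557

33.557


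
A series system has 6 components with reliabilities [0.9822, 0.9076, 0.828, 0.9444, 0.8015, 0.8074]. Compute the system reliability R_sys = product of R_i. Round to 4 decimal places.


Components: [0.9822, 0.9076, 0.828, 0.9444, 0.8015, 0.8074]
After component 1 (R=0.9822): product = 0.9822
After component 2 (R=0.9076): product = 0.8914
After component 3 (R=0.828): product = 0.7381
After component 4 (R=0.9444): product = 0.6971
After component 5 (R=0.8015): product = 0.5587
After component 6 (R=0.8074): product = 0.4511
R_sys = 0.4511

0.4511


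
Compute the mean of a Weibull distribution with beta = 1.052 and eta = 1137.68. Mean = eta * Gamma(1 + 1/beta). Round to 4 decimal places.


beta = 1.052, eta = 1137.68
1/beta = 0.9506
1 + 1/beta = 1.9506
Gamma(1.9506) = 0.9801
Mean = 1137.68 * 0.9801
Mean = 1115.0387

1115.0387


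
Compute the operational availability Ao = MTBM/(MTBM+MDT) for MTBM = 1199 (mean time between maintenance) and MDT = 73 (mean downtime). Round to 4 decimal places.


MTBM = 1199
MDT = 73
MTBM + MDT = 1272
Ao = 1199 / 1272
Ao = 0.9426

0.9426


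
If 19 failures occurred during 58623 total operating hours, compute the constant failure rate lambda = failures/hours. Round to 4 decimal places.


failures = 19
total_hours = 58623
lambda = 19 / 58623
lambda = 0.0003

0.0003


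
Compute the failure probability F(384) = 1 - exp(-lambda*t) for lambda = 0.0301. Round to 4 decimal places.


lambda = 0.0301, t = 384
lambda * t = 11.5584
exp(-11.5584) = 0.0
F(t) = 1 - 0.0
F(t) = 1.0

1.0


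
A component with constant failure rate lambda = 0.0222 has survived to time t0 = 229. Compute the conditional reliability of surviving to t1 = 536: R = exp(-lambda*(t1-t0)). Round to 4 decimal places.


lambda = 0.0222
t0 = 229, t1 = 536
t1 - t0 = 307
lambda * (t1-t0) = 0.0222 * 307 = 6.8154
R = exp(-6.8154)
R = 0.0011

0.0011


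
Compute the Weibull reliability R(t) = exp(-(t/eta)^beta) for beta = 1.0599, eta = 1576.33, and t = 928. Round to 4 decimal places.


beta = 1.0599, eta = 1576.33, t = 928
t/eta = 928 / 1576.33 = 0.5887
(t/eta)^beta = 0.5887^1.0599 = 0.5703
R(t) = exp(-0.5703)
R(t) = 0.5653

0.5653


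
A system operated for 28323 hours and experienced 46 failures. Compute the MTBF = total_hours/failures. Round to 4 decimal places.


total_hours = 28323
failures = 46
MTBF = 28323 / 46
MTBF = 615.7174

615.7174


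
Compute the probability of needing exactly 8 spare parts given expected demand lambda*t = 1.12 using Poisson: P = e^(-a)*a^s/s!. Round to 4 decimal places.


a = 1.12, s = 8
e^(-a) = e^(-1.12) = 0.3263
a^s = 1.12^8 = 2.476
s! = 40320
P = 0.3263 * 2.476 / 40320
P = 0.0

0.0


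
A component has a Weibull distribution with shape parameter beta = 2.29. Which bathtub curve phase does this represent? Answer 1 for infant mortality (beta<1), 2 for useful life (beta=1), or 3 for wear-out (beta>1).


beta = 2.29
Compare beta to 1:
beta < 1 => infant mortality (phase 1)
beta = 1 => useful life (phase 2)
beta > 1 => wear-out (phase 3)
Since beta = 2.29, this is wear-out (increasing failure rate)
Phase = 3

3


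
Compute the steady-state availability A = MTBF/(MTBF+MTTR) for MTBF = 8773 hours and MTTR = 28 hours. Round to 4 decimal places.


MTBF = 8773
MTTR = 28
MTBF + MTTR = 8801
A = 8773 / 8801
A = 0.9968

0.9968


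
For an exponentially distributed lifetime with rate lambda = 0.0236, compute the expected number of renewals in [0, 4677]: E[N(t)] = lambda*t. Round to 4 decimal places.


lambda = 0.0236
t = 4677
E[N(t)] = lambda * t
E[N(t)] = 0.0236 * 4677
E[N(t)] = 110.3772

110.3772


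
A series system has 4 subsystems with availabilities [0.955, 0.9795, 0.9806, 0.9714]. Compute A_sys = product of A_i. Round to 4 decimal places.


Subsystems: [0.955, 0.9795, 0.9806, 0.9714]
After subsystem 1 (A=0.955): product = 0.955
After subsystem 2 (A=0.9795): product = 0.9354
After subsystem 3 (A=0.9806): product = 0.9173
After subsystem 4 (A=0.9714): product = 0.891
A_sys = 0.891

0.891


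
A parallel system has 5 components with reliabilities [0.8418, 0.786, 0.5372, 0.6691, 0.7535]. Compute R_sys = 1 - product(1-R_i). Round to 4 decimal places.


Components: [0.8418, 0.786, 0.5372, 0.6691, 0.7535]
(1 - 0.8418) = 0.1582, running product = 0.1582
(1 - 0.786) = 0.214, running product = 0.0339
(1 - 0.5372) = 0.4628, running product = 0.0157
(1 - 0.6691) = 0.3309, running product = 0.0052
(1 - 0.7535) = 0.2465, running product = 0.0013
Product of (1-R_i) = 0.0013
R_sys = 1 - 0.0013 = 0.9987

0.9987


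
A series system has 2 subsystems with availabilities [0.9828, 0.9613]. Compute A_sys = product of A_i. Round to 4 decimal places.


Subsystems: [0.9828, 0.9613]
After subsystem 1 (A=0.9828): product = 0.9828
After subsystem 2 (A=0.9613): product = 0.9448
A_sys = 0.9448

0.9448


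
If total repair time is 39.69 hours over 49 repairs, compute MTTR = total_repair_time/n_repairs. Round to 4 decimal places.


total_repair_time = 39.69
n_repairs = 49
MTTR = 39.69 / 49
MTTR = 0.81

0.81


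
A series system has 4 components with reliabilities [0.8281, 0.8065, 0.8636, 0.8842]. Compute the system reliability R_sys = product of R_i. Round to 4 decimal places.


Components: [0.8281, 0.8065, 0.8636, 0.8842]
After component 1 (R=0.8281): product = 0.8281
After component 2 (R=0.8065): product = 0.6679
After component 3 (R=0.8636): product = 0.5768
After component 4 (R=0.8842): product = 0.51
R_sys = 0.51

0.51


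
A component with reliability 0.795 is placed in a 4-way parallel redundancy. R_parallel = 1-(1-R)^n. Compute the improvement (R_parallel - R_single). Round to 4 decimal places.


R_single = 0.795, n = 4
1 - R_single = 0.205
(1 - R_single)^n = 0.205^4 = 0.0018
R_parallel = 1 - 0.0018 = 0.9982
Improvement = 0.9982 - 0.795
Improvement = 0.2032

0.2032


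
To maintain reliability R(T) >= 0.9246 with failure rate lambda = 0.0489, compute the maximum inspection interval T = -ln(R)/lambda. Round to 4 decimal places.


R_target = 0.9246
lambda = 0.0489
-ln(0.9246) = 0.0784
T = 0.0784 / 0.0489
T = 1.6032

1.6032


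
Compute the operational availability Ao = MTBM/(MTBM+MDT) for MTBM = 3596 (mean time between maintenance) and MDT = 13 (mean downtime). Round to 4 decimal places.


MTBM = 3596
MDT = 13
MTBM + MDT = 3609
Ao = 3596 / 3609
Ao = 0.9964

0.9964


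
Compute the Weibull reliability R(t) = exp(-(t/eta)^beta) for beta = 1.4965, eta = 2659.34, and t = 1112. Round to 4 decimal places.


beta = 1.4965, eta = 2659.34, t = 1112
t/eta = 1112 / 2659.34 = 0.4181
(t/eta)^beta = 0.4181^1.4965 = 0.2712
R(t) = exp(-0.2712)
R(t) = 0.7624

0.7624


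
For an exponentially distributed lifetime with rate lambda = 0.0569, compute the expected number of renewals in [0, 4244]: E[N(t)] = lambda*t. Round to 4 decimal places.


lambda = 0.0569
t = 4244
E[N(t)] = lambda * t
E[N(t)] = 0.0569 * 4244
E[N(t)] = 241.4836

241.4836


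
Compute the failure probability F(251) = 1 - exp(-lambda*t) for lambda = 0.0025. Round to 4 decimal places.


lambda = 0.0025, t = 251
lambda * t = 0.6275
exp(-0.6275) = 0.5339
F(t) = 1 - 0.5339
F(t) = 0.4661

0.4661


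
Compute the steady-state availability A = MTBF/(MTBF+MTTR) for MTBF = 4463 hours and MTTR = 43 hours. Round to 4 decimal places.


MTBF = 4463
MTTR = 43
MTBF + MTTR = 4506
A = 4463 / 4506
A = 0.9905

0.9905


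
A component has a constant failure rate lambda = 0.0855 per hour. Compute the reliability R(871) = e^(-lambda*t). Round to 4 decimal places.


lambda = 0.0855
t = 871
lambda * t = 74.4705
R(t) = e^(-74.4705)
R(t) = 0.0

0.0


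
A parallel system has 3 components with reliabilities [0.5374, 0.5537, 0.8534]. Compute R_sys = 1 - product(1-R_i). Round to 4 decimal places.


Components: [0.5374, 0.5537, 0.8534]
(1 - 0.5374) = 0.4626, running product = 0.4626
(1 - 0.5537) = 0.4463, running product = 0.2065
(1 - 0.8534) = 0.1466, running product = 0.0303
Product of (1-R_i) = 0.0303
R_sys = 1 - 0.0303 = 0.9697

0.9697


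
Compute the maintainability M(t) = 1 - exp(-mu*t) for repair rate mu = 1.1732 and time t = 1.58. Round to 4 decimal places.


mu = 1.1732, t = 1.58
mu * t = 1.1732 * 1.58 = 1.8537
exp(-1.8537) = 0.1567
M(t) = 1 - 0.1567
M(t) = 0.8433

0.8433


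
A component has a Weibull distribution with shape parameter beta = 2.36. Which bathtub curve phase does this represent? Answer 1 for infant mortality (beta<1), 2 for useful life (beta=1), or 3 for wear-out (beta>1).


beta = 2.36
Compare beta to 1:
beta < 1 => infant mortality (phase 1)
beta = 1 => useful life (phase 2)
beta > 1 => wear-out (phase 3)
Since beta = 2.36, this is wear-out (increasing failure rate)
Phase = 3

3


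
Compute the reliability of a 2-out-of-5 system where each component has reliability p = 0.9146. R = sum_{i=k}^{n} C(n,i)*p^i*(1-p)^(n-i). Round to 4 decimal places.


k = 2, n = 5, p = 0.9146
i=2: C(5,2)=10 * 0.9146^2 * 0.0854^3 = 0.0052
i=3: C(5,3)=10 * 0.9146^3 * 0.0854^2 = 0.0558
i=4: C(5,4)=5 * 0.9146^4 * 0.0854^1 = 0.2988
i=5: C(5,5)=1 * 0.9146^5 * 0.0854^0 = 0.64
R = sum of terms = 0.9998

0.9998


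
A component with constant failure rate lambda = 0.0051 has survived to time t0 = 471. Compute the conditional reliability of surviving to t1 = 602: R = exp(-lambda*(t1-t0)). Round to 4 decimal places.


lambda = 0.0051
t0 = 471, t1 = 602
t1 - t0 = 131
lambda * (t1-t0) = 0.0051 * 131 = 0.6681
R = exp(-0.6681)
R = 0.5127

0.5127


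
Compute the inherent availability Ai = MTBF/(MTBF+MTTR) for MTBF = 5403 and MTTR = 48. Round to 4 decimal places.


MTBF = 5403
MTTR = 48
MTBF + MTTR = 5451
Ai = 5403 / 5451
Ai = 0.9912

0.9912


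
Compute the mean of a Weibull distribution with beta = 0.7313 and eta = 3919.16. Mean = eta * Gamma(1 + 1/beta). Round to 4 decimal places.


beta = 0.7313, eta = 3919.16
1/beta = 1.3674
1 + 1/beta = 2.3674
Gamma(2.3674) = 1.2164
Mean = 3919.16 * 1.2164
Mean = 4767.133

4767.133


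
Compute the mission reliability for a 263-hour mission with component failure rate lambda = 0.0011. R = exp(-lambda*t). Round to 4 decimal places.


lambda = 0.0011
mission_time = 263
lambda * t = 0.0011 * 263 = 0.2893
R = exp(-0.2893)
R = 0.7488

0.7488


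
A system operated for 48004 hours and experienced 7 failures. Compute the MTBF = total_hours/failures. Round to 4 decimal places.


total_hours = 48004
failures = 7
MTBF = 48004 / 7
MTBF = 6857.7143

6857.7143


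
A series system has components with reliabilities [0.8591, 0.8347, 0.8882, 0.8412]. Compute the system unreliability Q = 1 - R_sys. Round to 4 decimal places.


Components: [0.8591, 0.8347, 0.8882, 0.8412]
After component 1: product = 0.8591
After component 2: product = 0.7171
After component 3: product = 0.6369
After component 4: product = 0.5358
R_sys = 0.5358
Q = 1 - 0.5358 = 0.4642

0.4642


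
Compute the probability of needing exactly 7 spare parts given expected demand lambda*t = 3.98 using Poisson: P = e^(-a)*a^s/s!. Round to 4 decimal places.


a = 3.98, s = 7
e^(-a) = e^(-3.98) = 0.0187
a^s = 3.98^7 = 15819.0903
s! = 5040
P = 0.0187 * 15819.0903 / 5040
P = 0.0586

0.0586


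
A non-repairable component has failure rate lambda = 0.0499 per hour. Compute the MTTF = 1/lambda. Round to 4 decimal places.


lambda = 0.0499
MTTF = 1 / 0.0499
MTTF = 20.0401

20.0401


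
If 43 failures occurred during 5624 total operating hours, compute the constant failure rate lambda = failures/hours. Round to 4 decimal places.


failures = 43
total_hours = 5624
lambda = 43 / 5624
lambda = 0.0076

0.0076


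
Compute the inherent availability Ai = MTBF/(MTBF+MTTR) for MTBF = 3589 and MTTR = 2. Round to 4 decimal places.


MTBF = 3589
MTTR = 2
MTBF + MTTR = 3591
Ai = 3589 / 3591
Ai = 0.9994

0.9994


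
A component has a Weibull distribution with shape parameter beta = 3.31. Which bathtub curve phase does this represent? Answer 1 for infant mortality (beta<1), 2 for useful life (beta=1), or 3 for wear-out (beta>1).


beta = 3.31
Compare beta to 1:
beta < 1 => infant mortality (phase 1)
beta = 1 => useful life (phase 2)
beta > 1 => wear-out (phase 3)
Since beta = 3.31, this is wear-out (increasing failure rate)
Phase = 3

3


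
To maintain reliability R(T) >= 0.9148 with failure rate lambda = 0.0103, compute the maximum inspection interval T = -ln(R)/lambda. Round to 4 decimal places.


R_target = 0.9148
lambda = 0.0103
-ln(0.9148) = 0.089
T = 0.089 / 0.0103
T = 8.6456

8.6456


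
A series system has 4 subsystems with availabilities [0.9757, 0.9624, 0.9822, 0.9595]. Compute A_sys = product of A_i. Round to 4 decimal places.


Subsystems: [0.9757, 0.9624, 0.9822, 0.9595]
After subsystem 1 (A=0.9757): product = 0.9757
After subsystem 2 (A=0.9624): product = 0.939
After subsystem 3 (A=0.9822): product = 0.9223
After subsystem 4 (A=0.9595): product = 0.8849
A_sys = 0.8849

0.8849


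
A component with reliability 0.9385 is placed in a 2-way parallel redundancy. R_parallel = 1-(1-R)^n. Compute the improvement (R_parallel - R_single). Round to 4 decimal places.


R_single = 0.9385, n = 2
1 - R_single = 0.0615
(1 - R_single)^n = 0.0615^2 = 0.0038
R_parallel = 1 - 0.0038 = 0.9962
Improvement = 0.9962 - 0.9385
Improvement = 0.0577

0.0577


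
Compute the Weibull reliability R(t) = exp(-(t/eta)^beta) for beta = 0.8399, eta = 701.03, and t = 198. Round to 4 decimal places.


beta = 0.8399, eta = 701.03, t = 198
t/eta = 198 / 701.03 = 0.2824
(t/eta)^beta = 0.2824^0.8399 = 0.3458
R(t) = exp(-0.3458)
R(t) = 0.7076

0.7076


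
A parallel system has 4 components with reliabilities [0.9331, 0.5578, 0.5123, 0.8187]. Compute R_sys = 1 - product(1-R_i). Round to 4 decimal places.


Components: [0.9331, 0.5578, 0.5123, 0.8187]
(1 - 0.9331) = 0.0669, running product = 0.0669
(1 - 0.5578) = 0.4422, running product = 0.0296
(1 - 0.5123) = 0.4877, running product = 0.0144
(1 - 0.8187) = 0.1813, running product = 0.0026
Product of (1-R_i) = 0.0026
R_sys = 1 - 0.0026 = 0.9974

0.9974


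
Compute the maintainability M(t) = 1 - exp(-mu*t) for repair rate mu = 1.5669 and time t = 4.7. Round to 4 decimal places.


mu = 1.5669, t = 4.7
mu * t = 1.5669 * 4.7 = 7.3644
exp(-7.3644) = 0.0006
M(t) = 1 - 0.0006
M(t) = 0.9994

0.9994


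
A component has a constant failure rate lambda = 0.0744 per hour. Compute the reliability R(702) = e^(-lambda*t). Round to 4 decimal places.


lambda = 0.0744
t = 702
lambda * t = 52.2288
R(t) = e^(-52.2288)
R(t) = 0.0

0.0


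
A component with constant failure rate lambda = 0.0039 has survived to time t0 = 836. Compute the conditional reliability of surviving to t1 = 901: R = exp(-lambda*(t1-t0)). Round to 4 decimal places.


lambda = 0.0039
t0 = 836, t1 = 901
t1 - t0 = 65
lambda * (t1-t0) = 0.0039 * 65 = 0.2535
R = exp(-0.2535)
R = 0.7761

0.7761


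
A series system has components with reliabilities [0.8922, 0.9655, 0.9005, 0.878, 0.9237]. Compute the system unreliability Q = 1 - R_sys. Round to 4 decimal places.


Components: [0.8922, 0.9655, 0.9005, 0.878, 0.9237]
After component 1: product = 0.8922
After component 2: product = 0.8614
After component 3: product = 0.7757
After component 4: product = 0.6811
After component 5: product = 0.6291
R_sys = 0.6291
Q = 1 - 0.6291 = 0.3709

0.3709


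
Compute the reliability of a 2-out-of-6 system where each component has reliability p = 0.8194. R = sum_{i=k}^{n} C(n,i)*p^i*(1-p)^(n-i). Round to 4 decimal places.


k = 2, n = 6, p = 0.8194
i=2: C(6,2)=15 * 0.8194^2 * 0.1806^4 = 0.0107
i=3: C(6,3)=20 * 0.8194^3 * 0.1806^3 = 0.0648
i=4: C(6,4)=15 * 0.8194^4 * 0.1806^2 = 0.2206
i=5: C(6,5)=6 * 0.8194^5 * 0.1806^1 = 0.4003
i=6: C(6,6)=1 * 0.8194^6 * 0.1806^0 = 0.3027
R = sum of terms = 0.999

0.999


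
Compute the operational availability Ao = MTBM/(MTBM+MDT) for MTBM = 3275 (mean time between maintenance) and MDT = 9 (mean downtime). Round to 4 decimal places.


MTBM = 3275
MDT = 9
MTBM + MDT = 3284
Ao = 3275 / 3284
Ao = 0.9973

0.9973


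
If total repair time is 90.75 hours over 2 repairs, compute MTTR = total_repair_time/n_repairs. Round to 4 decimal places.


total_repair_time = 90.75
n_repairs = 2
MTTR = 90.75 / 2
MTTR = 45.375

45.375


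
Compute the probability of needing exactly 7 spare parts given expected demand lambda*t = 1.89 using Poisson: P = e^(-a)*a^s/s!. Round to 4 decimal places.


a = 1.89, s = 7
e^(-a) = e^(-1.89) = 0.1511
a^s = 1.89^7 = 86.1455
s! = 5040
P = 0.1511 * 86.1455 / 5040
P = 0.0026

0.0026


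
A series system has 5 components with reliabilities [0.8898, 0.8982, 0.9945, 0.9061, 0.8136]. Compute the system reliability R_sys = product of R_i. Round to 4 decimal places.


Components: [0.8898, 0.8982, 0.9945, 0.9061, 0.8136]
After component 1 (R=0.8898): product = 0.8898
After component 2 (R=0.8982): product = 0.7992
After component 3 (R=0.9945): product = 0.7948
After component 4 (R=0.9061): product = 0.7202
After component 5 (R=0.8136): product = 0.5859
R_sys = 0.5859

0.5859


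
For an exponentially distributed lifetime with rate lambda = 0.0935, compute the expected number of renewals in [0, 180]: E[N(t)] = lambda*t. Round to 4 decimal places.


lambda = 0.0935
t = 180
E[N(t)] = lambda * t
E[N(t)] = 0.0935 * 180
E[N(t)] = 16.83

16.83


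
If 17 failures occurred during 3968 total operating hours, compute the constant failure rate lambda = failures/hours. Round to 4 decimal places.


failures = 17
total_hours = 3968
lambda = 17 / 3968
lambda = 0.0043

0.0043


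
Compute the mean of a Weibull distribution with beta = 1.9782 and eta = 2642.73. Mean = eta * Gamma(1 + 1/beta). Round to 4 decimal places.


beta = 1.9782, eta = 2642.73
1/beta = 0.5055
1 + 1/beta = 1.5055
Gamma(1.5055) = 0.8864
Mean = 2642.73 * 0.8864
Mean = 2342.5626

2342.5626


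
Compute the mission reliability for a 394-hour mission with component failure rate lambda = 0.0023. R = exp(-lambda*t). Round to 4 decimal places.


lambda = 0.0023
mission_time = 394
lambda * t = 0.0023 * 394 = 0.9062
R = exp(-0.9062)
R = 0.4041

0.4041


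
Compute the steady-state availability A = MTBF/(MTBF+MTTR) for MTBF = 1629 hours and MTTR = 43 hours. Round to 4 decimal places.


MTBF = 1629
MTTR = 43
MTBF + MTTR = 1672
A = 1629 / 1672
A = 0.9743

0.9743


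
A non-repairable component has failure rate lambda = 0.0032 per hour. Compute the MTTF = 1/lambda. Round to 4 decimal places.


lambda = 0.0032
MTTF = 1 / 0.0032
MTTF = 312.5

312.5


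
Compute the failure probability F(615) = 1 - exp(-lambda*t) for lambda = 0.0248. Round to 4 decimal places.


lambda = 0.0248, t = 615
lambda * t = 15.252
exp(-15.252) = 0.0
F(t) = 1 - 0.0
F(t) = 1.0

1.0


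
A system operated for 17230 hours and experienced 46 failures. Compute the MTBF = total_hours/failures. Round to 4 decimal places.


total_hours = 17230
failures = 46
MTBF = 17230 / 46
MTBF = 374.5652

374.5652


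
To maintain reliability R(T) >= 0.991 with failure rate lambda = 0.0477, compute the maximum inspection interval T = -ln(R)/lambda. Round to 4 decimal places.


R_target = 0.991
lambda = 0.0477
-ln(0.991) = 0.009
T = 0.009 / 0.0477
T = 0.1895

0.1895


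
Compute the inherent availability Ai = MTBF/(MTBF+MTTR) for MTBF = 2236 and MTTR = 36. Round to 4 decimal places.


MTBF = 2236
MTTR = 36
MTBF + MTTR = 2272
Ai = 2236 / 2272
Ai = 0.9842

0.9842


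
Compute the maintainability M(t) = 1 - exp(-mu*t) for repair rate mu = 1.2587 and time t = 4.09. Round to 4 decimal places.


mu = 1.2587, t = 4.09
mu * t = 1.2587 * 4.09 = 5.1481
exp(-5.1481) = 0.0058
M(t) = 1 - 0.0058
M(t) = 0.9942

0.9942


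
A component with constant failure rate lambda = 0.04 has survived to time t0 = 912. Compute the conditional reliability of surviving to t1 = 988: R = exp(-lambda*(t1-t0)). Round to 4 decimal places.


lambda = 0.04
t0 = 912, t1 = 988
t1 - t0 = 76
lambda * (t1-t0) = 0.04 * 76 = 3.04
R = exp(-3.04)
R = 0.0478

0.0478


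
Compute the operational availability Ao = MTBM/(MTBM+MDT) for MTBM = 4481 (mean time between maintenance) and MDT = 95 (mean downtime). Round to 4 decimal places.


MTBM = 4481
MDT = 95
MTBM + MDT = 4576
Ao = 4481 / 4576
Ao = 0.9792

0.9792


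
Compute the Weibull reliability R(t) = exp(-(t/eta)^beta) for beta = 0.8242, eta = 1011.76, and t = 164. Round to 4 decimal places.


beta = 0.8242, eta = 1011.76, t = 164
t/eta = 164 / 1011.76 = 0.1621
(t/eta)^beta = 0.1621^0.8242 = 0.2232
R(t) = exp(-0.2232)
R(t) = 0.8

0.8


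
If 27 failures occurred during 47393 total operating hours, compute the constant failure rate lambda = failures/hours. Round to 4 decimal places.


failures = 27
total_hours = 47393
lambda = 27 / 47393
lambda = 0.0006

0.0006


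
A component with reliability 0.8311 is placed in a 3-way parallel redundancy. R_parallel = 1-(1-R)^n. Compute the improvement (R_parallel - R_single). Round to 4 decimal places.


R_single = 0.8311, n = 3
1 - R_single = 0.1689
(1 - R_single)^n = 0.1689^3 = 0.0048
R_parallel = 1 - 0.0048 = 0.9952
Improvement = 0.9952 - 0.8311
Improvement = 0.1641

0.1641


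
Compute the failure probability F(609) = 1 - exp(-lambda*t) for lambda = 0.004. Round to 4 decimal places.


lambda = 0.004, t = 609
lambda * t = 2.436
exp(-2.436) = 0.0875
F(t) = 1 - 0.0875
F(t) = 0.9125

0.9125


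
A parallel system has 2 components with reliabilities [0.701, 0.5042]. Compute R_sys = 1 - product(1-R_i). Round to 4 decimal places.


Components: [0.701, 0.5042]
(1 - 0.701) = 0.299, running product = 0.299
(1 - 0.5042) = 0.4958, running product = 0.1482
Product of (1-R_i) = 0.1482
R_sys = 1 - 0.1482 = 0.8518

0.8518


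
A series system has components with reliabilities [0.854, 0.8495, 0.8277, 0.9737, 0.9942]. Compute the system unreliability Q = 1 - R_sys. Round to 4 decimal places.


Components: [0.854, 0.8495, 0.8277, 0.9737, 0.9942]
After component 1: product = 0.854
After component 2: product = 0.7255
After component 3: product = 0.6005
After component 4: product = 0.5847
After component 5: product = 0.5813
R_sys = 0.5813
Q = 1 - 0.5813 = 0.4187

0.4187


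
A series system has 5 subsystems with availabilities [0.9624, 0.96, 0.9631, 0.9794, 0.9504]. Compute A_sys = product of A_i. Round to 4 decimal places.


Subsystems: [0.9624, 0.96, 0.9631, 0.9794, 0.9504]
After subsystem 1 (A=0.9624): product = 0.9624
After subsystem 2 (A=0.96): product = 0.9239
After subsystem 3 (A=0.9631): product = 0.8898
After subsystem 4 (A=0.9794): product = 0.8715
After subsystem 5 (A=0.9504): product = 0.8283
A_sys = 0.8283

0.8283


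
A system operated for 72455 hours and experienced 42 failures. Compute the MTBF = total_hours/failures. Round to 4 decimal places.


total_hours = 72455
failures = 42
MTBF = 72455 / 42
MTBF = 1725.119

1725.119


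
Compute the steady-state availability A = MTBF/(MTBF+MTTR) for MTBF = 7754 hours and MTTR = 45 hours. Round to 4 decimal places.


MTBF = 7754
MTTR = 45
MTBF + MTTR = 7799
A = 7754 / 7799
A = 0.9942

0.9942


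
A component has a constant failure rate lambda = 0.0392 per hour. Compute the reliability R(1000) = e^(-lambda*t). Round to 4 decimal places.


lambda = 0.0392
t = 1000
lambda * t = 39.2
R(t) = e^(-39.2)
R(t) = 0.0

0.0


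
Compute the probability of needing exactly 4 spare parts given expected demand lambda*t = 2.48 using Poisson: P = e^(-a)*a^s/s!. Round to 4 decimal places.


a = 2.48, s = 4
e^(-a) = e^(-2.48) = 0.0837
a^s = 2.48^4 = 37.8274
s! = 24
P = 0.0837 * 37.8274 / 24
P = 0.132

0.132


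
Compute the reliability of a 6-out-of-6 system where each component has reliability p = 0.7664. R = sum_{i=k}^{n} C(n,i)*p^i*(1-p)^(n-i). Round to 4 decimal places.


k = 6, n = 6, p = 0.7664
i=6: C(6,6)=1 * 0.7664^6 * 0.2336^0 = 0.2026
R = sum of terms = 0.2026

0.2026


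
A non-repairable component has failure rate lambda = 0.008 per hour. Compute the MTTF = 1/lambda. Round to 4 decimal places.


lambda = 0.008
MTTF = 1 / 0.008
MTTF = 125.0

125.0


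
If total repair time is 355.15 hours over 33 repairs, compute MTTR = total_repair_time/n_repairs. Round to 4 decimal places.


total_repair_time = 355.15
n_repairs = 33
MTTR = 355.15 / 33
MTTR = 10.7621

10.7621


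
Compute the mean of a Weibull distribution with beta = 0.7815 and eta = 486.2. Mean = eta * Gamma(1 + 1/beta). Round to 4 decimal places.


beta = 0.7815, eta = 486.2
1/beta = 1.2796
1 + 1/beta = 2.2796
Gamma(2.2796) = 1.1526
Mean = 486.2 * 1.1526
Mean = 560.4144

560.4144


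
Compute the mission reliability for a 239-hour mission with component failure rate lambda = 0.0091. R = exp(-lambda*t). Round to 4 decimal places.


lambda = 0.0091
mission_time = 239
lambda * t = 0.0091 * 239 = 2.1749
R = exp(-2.1749)
R = 0.1136

0.1136


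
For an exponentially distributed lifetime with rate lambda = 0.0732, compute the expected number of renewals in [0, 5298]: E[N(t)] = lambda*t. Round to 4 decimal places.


lambda = 0.0732
t = 5298
E[N(t)] = lambda * t
E[N(t)] = 0.0732 * 5298
E[N(t)] = 387.8136

387.8136


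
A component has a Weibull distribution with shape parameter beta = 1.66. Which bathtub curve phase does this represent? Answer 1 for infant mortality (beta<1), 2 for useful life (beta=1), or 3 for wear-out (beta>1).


beta = 1.66
Compare beta to 1:
beta < 1 => infant mortality (phase 1)
beta = 1 => useful life (phase 2)
beta > 1 => wear-out (phase 3)
Since beta = 1.66, this is wear-out (increasing failure rate)
Phase = 3

3


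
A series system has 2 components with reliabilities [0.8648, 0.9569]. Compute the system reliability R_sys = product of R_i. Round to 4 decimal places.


Components: [0.8648, 0.9569]
After component 1 (R=0.8648): product = 0.8648
After component 2 (R=0.9569): product = 0.8275
R_sys = 0.8275

0.8275


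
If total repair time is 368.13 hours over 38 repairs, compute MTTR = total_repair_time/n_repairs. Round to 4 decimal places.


total_repair_time = 368.13
n_repairs = 38
MTTR = 368.13 / 38
MTTR = 9.6876

9.6876


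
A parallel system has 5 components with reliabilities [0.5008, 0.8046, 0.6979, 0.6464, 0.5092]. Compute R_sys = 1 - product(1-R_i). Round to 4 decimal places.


Components: [0.5008, 0.8046, 0.6979, 0.6464, 0.5092]
(1 - 0.5008) = 0.4992, running product = 0.4992
(1 - 0.8046) = 0.1954, running product = 0.0975
(1 - 0.6979) = 0.3021, running product = 0.0295
(1 - 0.6464) = 0.3536, running product = 0.0104
(1 - 0.5092) = 0.4908, running product = 0.0051
Product of (1-R_i) = 0.0051
R_sys = 1 - 0.0051 = 0.9949

0.9949


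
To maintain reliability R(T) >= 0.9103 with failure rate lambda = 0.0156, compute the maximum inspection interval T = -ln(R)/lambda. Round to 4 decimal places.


R_target = 0.9103
lambda = 0.0156
-ln(0.9103) = 0.094
T = 0.094 / 0.0156
T = 6.0244

6.0244


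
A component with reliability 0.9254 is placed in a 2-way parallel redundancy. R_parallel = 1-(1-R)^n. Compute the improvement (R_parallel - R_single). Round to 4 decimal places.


R_single = 0.9254, n = 2
1 - R_single = 0.0746
(1 - R_single)^n = 0.0746^2 = 0.0056
R_parallel = 1 - 0.0056 = 0.9944
Improvement = 0.9944 - 0.9254
Improvement = 0.069

0.069


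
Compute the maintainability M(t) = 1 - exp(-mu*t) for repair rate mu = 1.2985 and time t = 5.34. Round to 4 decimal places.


mu = 1.2985, t = 5.34
mu * t = 1.2985 * 5.34 = 6.934
exp(-6.934) = 0.001
M(t) = 1 - 0.001
M(t) = 0.999

0.999


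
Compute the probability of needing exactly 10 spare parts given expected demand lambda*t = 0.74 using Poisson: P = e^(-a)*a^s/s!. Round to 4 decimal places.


a = 0.74, s = 10
e^(-a) = e^(-0.74) = 0.4771
a^s = 0.74^10 = 0.0492
s! = 3628800
P = 0.4771 * 0.0492 / 3628800
P = 0.0

0.0


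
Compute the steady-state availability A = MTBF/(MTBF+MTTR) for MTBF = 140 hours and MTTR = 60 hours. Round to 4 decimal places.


MTBF = 140
MTTR = 60
MTBF + MTTR = 200
A = 140 / 200
A = 0.7

0.7


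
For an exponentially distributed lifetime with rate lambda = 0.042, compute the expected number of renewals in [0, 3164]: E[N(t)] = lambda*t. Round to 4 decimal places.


lambda = 0.042
t = 3164
E[N(t)] = lambda * t
E[N(t)] = 0.042 * 3164
E[N(t)] = 132.888

132.888


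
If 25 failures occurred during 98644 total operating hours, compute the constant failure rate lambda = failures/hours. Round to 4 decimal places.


failures = 25
total_hours = 98644
lambda = 25 / 98644
lambda = 0.0003

0.0003


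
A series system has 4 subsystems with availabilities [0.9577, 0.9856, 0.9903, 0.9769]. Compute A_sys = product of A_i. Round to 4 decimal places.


Subsystems: [0.9577, 0.9856, 0.9903, 0.9769]
After subsystem 1 (A=0.9577): product = 0.9577
After subsystem 2 (A=0.9856): product = 0.9439
After subsystem 3 (A=0.9903): product = 0.9348
After subsystem 4 (A=0.9769): product = 0.9132
A_sys = 0.9132

0.9132


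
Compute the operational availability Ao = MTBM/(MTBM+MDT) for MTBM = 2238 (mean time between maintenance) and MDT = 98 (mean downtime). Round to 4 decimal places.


MTBM = 2238
MDT = 98
MTBM + MDT = 2336
Ao = 2238 / 2336
Ao = 0.958

0.958


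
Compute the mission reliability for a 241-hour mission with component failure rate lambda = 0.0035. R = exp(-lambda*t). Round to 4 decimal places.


lambda = 0.0035
mission_time = 241
lambda * t = 0.0035 * 241 = 0.8435
R = exp(-0.8435)
R = 0.4302

0.4302


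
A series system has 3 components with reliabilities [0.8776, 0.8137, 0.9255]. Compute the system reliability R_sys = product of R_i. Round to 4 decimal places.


Components: [0.8776, 0.8137, 0.9255]
After component 1 (R=0.8776): product = 0.8776
After component 2 (R=0.8137): product = 0.7141
After component 3 (R=0.9255): product = 0.6609
R_sys = 0.6609

0.6609


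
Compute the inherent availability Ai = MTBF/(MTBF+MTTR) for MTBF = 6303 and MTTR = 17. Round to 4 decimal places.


MTBF = 6303
MTTR = 17
MTBF + MTTR = 6320
Ai = 6303 / 6320
Ai = 0.9973

0.9973


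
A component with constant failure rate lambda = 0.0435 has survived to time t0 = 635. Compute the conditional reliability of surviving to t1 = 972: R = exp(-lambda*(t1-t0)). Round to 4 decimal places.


lambda = 0.0435
t0 = 635, t1 = 972
t1 - t0 = 337
lambda * (t1-t0) = 0.0435 * 337 = 14.6595
R = exp(-14.6595)
R = 0.0

0.0
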